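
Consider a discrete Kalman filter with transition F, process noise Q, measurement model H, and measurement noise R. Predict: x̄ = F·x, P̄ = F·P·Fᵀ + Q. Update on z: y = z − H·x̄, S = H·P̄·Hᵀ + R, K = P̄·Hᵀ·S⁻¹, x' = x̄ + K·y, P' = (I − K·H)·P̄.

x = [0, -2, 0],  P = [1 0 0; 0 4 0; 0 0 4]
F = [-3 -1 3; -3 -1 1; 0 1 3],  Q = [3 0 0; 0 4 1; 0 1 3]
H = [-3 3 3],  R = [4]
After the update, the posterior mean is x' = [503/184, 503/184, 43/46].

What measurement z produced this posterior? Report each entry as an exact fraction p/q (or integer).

z = [3]

x̄ = F·x = [2, 2, -2]
P̄ = F·P·Fᵀ + Q = [52 25 32; 25 21 9; 32 9 43]
S = H·P̄·Hᵀ + R = [184]
K = P̄·Hᵀ·S⁻¹ = [15/184; 15/184; 15/46]
x' − x̄ = [135/184, 135/184, 135/46] = K·y
y = (KᵀK)⁻¹·Kᵀ·(x' − x̄) = [9]
z = y + H·x̄ = [9] + [-6] = [3]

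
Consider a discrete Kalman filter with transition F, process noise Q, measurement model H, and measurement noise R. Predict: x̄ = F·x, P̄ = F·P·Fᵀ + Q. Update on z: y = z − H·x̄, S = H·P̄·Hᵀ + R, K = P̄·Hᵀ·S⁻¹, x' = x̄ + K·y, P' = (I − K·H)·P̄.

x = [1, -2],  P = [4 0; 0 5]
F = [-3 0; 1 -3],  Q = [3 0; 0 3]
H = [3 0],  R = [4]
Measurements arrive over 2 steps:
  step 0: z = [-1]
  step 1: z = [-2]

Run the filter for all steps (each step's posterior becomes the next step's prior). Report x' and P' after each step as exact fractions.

step 0: x̄ = F·x = [-3, 7]
step 0: P̄ = F·P·Fᵀ + Q = [39 -12; -12 52]
step 0: y = z − H·x̄ = [8]
step 0: S = H·P̄·Hᵀ + R = [355]
step 0: K = P̄·Hᵀ·S⁻¹ = [117/355; -36/355]
step 0: x' = x̄ + K·y = [-129/355, 2197/355]
step 0: P' = (I − K·H)·P̄ = [156/355 -48/355; -48/355 17164/355]
step 1: x̄ = F·x = [387/355, -1344/71]
step 1: P̄ = F·P·Fᵀ + Q = [2469/355 -180/71; -180/71 31197/71]
step 1: y = z − H·x̄ = [-1871/355]
step 1: S = H·P̄·Hᵀ + R = [23641/355]
step 1: K = P̄·Hᵀ·S⁻¹ = [7407/23641; -2700/23641]
step 1: x' = x̄ + K·y = [-13266/23641, -433284/23641]
step 1: P' = (I − K·H)·P̄ = [9876/23641 -3600/23641; -3600/23641 10367187/23641]

step 0: x' = [-129/355, 2197/355], P' = [156/355 -48/355; -48/355 17164/355]
step 1: x' = [-13266/23641, -433284/23641], P' = [9876/23641 -3600/23641; -3600/23641 10367187/23641]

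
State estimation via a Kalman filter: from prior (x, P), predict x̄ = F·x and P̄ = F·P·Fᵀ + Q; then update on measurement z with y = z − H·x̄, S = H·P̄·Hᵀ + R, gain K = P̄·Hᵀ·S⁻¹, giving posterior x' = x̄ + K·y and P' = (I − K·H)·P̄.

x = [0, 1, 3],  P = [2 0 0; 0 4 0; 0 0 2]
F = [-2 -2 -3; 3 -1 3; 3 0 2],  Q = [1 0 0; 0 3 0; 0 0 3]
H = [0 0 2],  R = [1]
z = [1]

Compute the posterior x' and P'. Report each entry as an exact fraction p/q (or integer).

x̄ = F·x = [-11, 8, 6]
P̄ = F·P·Fᵀ + Q = [43 -22 -24; -22 43 30; -24 30 29]
y = z − H·x̄ = [-11]
S = H·P̄·Hᵀ + R = [117]
K = P̄·Hᵀ·S⁻¹ = [-16/39; 20/39; 58/117]
x' = x̄ + K·y = [-253/39, 92/39, 64/117]
P' = (I − K·H)·P̄ = [303/13 34/13 -8/39; 34/13 159/13 10/39; -8/39 10/39 29/117]

x' = [-253/39, 92/39, 64/117]
P' = [303/13 34/13 -8/39; 34/13 159/13 10/39; -8/39 10/39 29/117]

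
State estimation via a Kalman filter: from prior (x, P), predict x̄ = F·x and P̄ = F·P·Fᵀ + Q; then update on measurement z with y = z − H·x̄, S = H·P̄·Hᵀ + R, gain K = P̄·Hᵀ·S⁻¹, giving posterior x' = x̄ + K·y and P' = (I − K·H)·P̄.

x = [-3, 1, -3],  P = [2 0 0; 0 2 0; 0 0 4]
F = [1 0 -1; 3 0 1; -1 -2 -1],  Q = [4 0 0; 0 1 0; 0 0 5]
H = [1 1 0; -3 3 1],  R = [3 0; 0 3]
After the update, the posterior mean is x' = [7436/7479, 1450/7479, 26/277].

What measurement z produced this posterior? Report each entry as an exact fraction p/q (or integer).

z = [2, -2]

x̄ = F·x = [0, -12, 4]
P̄ = F·P·Fᵀ + Q = [10 2 2; 2 23 -10; 2 -10 19]
S = H·P̄·Hᵀ + R = [40 31; 31 211]
K = P̄·Hᵀ·S⁻¹ = [3214/7479 -1252/7479; 3632/7479 1345/7479; -43/277 -16/277]
x' − x̄ = [7436/7479, 91198/7479, -1082/277] = K·y
y = (KᵀK)⁻¹·Kᵀ·(x' − x̄) = [14, 30]
z = y + H·x̄ = [14, 30] + [-12, -32] = [2, -2]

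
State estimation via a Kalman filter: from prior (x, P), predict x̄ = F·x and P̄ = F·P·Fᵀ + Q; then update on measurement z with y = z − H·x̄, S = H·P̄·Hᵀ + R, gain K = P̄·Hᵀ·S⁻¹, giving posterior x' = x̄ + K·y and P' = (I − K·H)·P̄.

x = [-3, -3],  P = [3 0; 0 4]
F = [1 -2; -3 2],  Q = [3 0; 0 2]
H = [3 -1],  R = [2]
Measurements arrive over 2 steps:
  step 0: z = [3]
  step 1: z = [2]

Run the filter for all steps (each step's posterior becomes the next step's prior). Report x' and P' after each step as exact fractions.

step 0: x̄ = F·x = [3, 3]
step 0: P̄ = F·P·Fᵀ + Q = [22 -25; -25 45]
step 0: y = z − H·x̄ = [-3]
step 0: S = H·P̄·Hᵀ + R = [395]
step 0: K = P̄·Hᵀ·S⁻¹ = [91/395; -24/79]
step 0: x' = x̄ + K·y = [912/395, 309/79]
step 0: P' = (I − K·H)·P̄ = [409/395 209/79; 209/79 675/79]
step 1: x̄ = F·x = [-2178/395, 354/395]
step 1: P̄ = F·P·Fᵀ + Q = [10914/395 -6367/395; -6367/395 5431/395]
step 1: y = z − H·x̄ = [7678/395]
step 1: S = H·P̄·Hᵀ + R = [142649/395]
step 1: K = P̄·Hᵀ·S⁻¹ = [39109/142649; -24532/142649]
step 1: x' = x̄ + K·y = [-26356/142649, -349010/142649]
step 1: P' = (I − K·H)·P̄ = [69259/142649 129559/142649; 129559/142649 437741/142649]

step 0: x' = [912/395, 309/79], P' = [409/395 209/79; 209/79 675/79]
step 1: x' = [-26356/142649, -349010/142649], P' = [69259/142649 129559/142649; 129559/142649 437741/142649]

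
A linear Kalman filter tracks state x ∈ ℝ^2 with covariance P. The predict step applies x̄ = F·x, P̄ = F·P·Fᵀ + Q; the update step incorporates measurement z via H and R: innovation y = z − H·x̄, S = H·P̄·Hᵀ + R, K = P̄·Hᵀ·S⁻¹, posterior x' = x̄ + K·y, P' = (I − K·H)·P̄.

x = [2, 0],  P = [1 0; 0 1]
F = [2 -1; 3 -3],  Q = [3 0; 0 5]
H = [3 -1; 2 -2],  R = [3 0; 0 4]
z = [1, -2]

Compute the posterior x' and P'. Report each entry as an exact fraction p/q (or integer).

x' = [74/55, 28/11]
P' = [436/495 43/33; 43/33 29/11]

x̄ = F·x = [4, 6]
P̄ = F·P·Fᵀ + Q = [8 9; 9 23]
y = z − H·x̄ = [-5, 2]
S = H·P̄·Hᵀ + R = [44 22; 22 56]
K = P̄·Hᵀ·S⁻¹ = [221/495 -19/90; 14/33 -2/3]
x' = x̄ + K·y = [74/55, 28/11]
P' = (I − K·H)·P̄ = [436/495 43/33; 43/33 29/11]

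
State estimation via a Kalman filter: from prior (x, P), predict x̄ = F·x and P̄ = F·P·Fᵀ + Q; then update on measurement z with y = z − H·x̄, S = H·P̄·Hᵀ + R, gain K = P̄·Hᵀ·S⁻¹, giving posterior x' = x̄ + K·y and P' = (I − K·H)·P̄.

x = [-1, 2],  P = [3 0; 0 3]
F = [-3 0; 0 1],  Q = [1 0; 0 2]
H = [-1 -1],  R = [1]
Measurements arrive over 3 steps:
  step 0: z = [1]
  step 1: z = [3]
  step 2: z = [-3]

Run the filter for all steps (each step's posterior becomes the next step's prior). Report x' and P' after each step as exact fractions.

step 0: x̄ = F·x = [3, 2]
step 0: P̄ = F·P·Fᵀ + Q = [28 0; 0 5]
step 0: y = z − H·x̄ = [6]
step 0: S = H·P̄·Hᵀ + R = [34]
step 0: K = P̄·Hᵀ·S⁻¹ = [-14/17; -5/34]
step 0: x' = x̄ + K·y = [-33/17, 19/17]
step 0: P' = (I − K·H)·P̄ = [84/17 -70/17; -70/17 145/34]
step 1: x̄ = F·x = [99/17, 19/17]
step 1: P̄ = F·P·Fᵀ + Q = [773/17 210/17; 210/17 213/34]
step 1: y = z − H·x̄ = [169/17]
step 1: S = H·P̄·Hᵀ + R = [2633/34]
step 1: K = P̄·Hᵀ·S⁻¹ = [-1966/2633; -633/2633]
step 1: x' = x̄ + K·y = [-4211/2633, -3350/2633]
step 1: P' = (I − K·H)·P̄ = [6043/2633 -4077/2633; -4077/2633 4710/2633]
step 2: x̄ = F·x = [12633/2633, -3350/2633]
step 2: P̄ = F·P·Fᵀ + Q = [57020/2633 12231/2633; 12231/2633 9976/2633]
step 2: y = z − H·x̄ = [1384/2633]
step 2: S = H·P̄·Hᵀ + R = [94091/2633]
step 2: K = P̄·Hᵀ·S⁻¹ = [-69251/94091; -22207/94091]
step 2: x' = x̄ + K·y = [415043/94091, -131386/94091]
step 2: P' = (I − K·H)·P̄ = [216243/94091 -146992/94091; -146992/94091 169199/94091]

step 0: x' = [-33/17, 19/17], P' = [84/17 -70/17; -70/17 145/34]
step 1: x' = [-4211/2633, -3350/2633], P' = [6043/2633 -4077/2633; -4077/2633 4710/2633]
step 2: x' = [415043/94091, -131386/94091], P' = [216243/94091 -146992/94091; -146992/94091 169199/94091]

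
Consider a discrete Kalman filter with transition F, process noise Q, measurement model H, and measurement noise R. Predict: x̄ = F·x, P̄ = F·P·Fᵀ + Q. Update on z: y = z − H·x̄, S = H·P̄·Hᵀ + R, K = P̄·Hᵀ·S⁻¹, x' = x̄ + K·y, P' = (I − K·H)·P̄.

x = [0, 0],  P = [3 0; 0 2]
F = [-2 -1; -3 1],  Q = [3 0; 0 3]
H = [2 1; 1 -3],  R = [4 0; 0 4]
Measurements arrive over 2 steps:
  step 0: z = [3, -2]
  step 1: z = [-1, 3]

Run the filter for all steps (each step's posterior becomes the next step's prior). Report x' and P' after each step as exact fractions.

step 0: x̄ = F·x = [0, 0]
step 0: P̄ = F·P·Fᵀ + Q = [17 16; 16 32]
step 0: y = z − H·x̄ = [3, -2]
step 0: S = H·P̄·Hᵀ + R = [168 -142; -142 213]
step 0: K = P̄·Hᵀ·S⁻¹ = [2/5 43/355; 8/55 -1088/3905]
step 0: x' = x̄ + K·y = [68/71, 776/781]
step 0: P' = (I − K·H)·P̄ = [268/355 32/355; 32/355 1568/3905]
step 1: x̄ = F·x = [-32/11, -1468/781]
step 1: P̄ = F·P·Fᵀ + Q = [373/55 232/55; 232/55 37703/3905]
step 1: y = z − H·x̄ = [5231/781, 211/781]
step 1: S = H·P̄·Hᵀ + R = [225143/3905 -142503/3905; -142503/3905 282598/3905]
step 1: K = P̄·Hᵀ·S⁻¹ = [4188225/11092921 1211759/11092921; 1586079/11092921 -2993530/11092921]
step 1: x' = x̄ + K·y = [-3890948/11092921, -11036189/11092921]
step 1: P' = (I − K·H)·P̄ = [7872248/11092921 1008404/11092921; 1008404/11092921 4327508/11092921]

step 0: x' = [68/71, 776/781], P' = [268/355 32/355; 32/355 1568/3905]
step 1: x' = [-3890948/11092921, -11036189/11092921], P' = [7872248/11092921 1008404/11092921; 1008404/11092921 4327508/11092921]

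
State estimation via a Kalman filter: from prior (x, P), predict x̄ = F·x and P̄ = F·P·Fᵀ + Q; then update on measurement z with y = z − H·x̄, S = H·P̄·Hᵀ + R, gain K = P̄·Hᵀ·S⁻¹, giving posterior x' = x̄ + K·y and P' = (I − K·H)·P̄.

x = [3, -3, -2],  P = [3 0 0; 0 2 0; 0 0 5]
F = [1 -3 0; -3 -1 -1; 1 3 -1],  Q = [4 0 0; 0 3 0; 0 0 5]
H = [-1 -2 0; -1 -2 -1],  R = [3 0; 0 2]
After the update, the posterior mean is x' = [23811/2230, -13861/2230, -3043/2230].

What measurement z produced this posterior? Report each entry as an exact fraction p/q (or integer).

z = [2, 3]

x̄ = F·x = [12, -4, -4]
P̄ = F·P·Fᵀ + Q = [25 -3 -15; -3 37 -10; -15 -10 31]
S = H·P̄·Hᵀ + R = [164 126; 126 124]
K = P̄·Hᵀ·S⁻¹ = [-463/1115 869/2230; -559/2230 -529/2230; 959/1115 -1877/2230]
x' − x̄ = [-2949/2230, -4941/2230, 5877/2230] = K·y
y = (KᵀK)⁻¹·Kᵀ·(x' − x̄) = [6, 3]
z = y + H·x̄ = [6, 3] + [-4, 0] = [2, 3]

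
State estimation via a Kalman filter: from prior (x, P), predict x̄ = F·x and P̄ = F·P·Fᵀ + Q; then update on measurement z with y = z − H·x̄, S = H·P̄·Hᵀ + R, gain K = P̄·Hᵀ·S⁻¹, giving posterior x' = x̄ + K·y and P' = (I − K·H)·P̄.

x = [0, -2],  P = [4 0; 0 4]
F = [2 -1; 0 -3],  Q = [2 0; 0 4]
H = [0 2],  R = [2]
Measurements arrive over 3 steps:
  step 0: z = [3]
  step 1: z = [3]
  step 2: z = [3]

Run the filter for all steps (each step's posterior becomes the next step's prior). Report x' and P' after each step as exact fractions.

step 0: x' = [2/3, 14/9], P' = [166/9 4/27; 4/27 40/81]
step 1: x' = [30/161, 186/161], P' = [12178/161 16/483; 16/483 76/161]
step 2: x' = [-86/939, 1142/939], P' = [858422/2817 196/2817; 196/2817 1328/2817]

step 0: x̄ = F·x = [2, 6]
step 0: P̄ = F·P·Fᵀ + Q = [22 12; 12 40]
step 0: y = z − H·x̄ = [-9]
step 0: S = H·P̄·Hᵀ + R = [162]
step 0: K = P̄·Hᵀ·S⁻¹ = [4/27; 40/81]
step 0: x' = x̄ + K·y = [2/3, 14/9]
step 0: P' = (I − K·H)·P̄ = [166/9 4/27; 4/27 40/81]
step 1: x̄ = F·x = [-2/9, -14/3]
step 1: P̄ = F·P·Fᵀ + Q = [6130/81 16/27; 16/27 76/9]
step 1: y = z − H·x̄ = [37/3]
step 1: S = H·P̄·Hᵀ + R = [322/9]
step 1: K = P̄·Hᵀ·S⁻¹ = [16/483; 76/161]
step 1: x' = x̄ + K·y = [30/161, 186/161]
step 1: P' = (I − K·H)·P̄ = [12178/161 16/483; 16/483 76/161]
step 2: x̄ = F·x = [-18/23, -558/161]
step 2: P̄ = F·P·Fᵀ + Q = [21038/69 28/23; 28/23 1328/161]
step 2: y = z − H·x̄ = [1599/161]
step 2: S = H·P̄·Hᵀ + R = [5634/161]
step 2: K = P̄·Hᵀ·S⁻¹ = [196/2817; 1328/2817]
step 2: x' = x̄ + K·y = [-86/939, 1142/939]
step 2: P' = (I − K·H)·P̄ = [858422/2817 196/2817; 196/2817 1328/2817]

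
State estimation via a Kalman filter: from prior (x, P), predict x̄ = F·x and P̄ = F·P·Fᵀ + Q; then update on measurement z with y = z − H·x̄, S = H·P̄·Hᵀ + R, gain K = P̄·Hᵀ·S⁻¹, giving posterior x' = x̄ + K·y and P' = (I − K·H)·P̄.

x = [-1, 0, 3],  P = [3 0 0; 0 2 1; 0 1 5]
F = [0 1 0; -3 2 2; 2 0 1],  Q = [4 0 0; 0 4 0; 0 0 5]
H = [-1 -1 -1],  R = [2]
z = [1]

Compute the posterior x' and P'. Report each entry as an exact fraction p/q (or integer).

x̄ = F·x = [0, 9, 1]
P̄ = F·P·Fᵀ + Q = [6 6 1; 6 67 -6; 1 -6 22]
y = z − H·x̄ = [11]
S = H·P̄·Hᵀ + R = [99]
K = P̄·Hᵀ·S⁻¹ = [-13/99; -67/99; -17/99]
x' = x̄ + K·y = [-13/9, 14/9, -8/9]
P' = (I − K·H)·P̄ = [425/99 -277/99 -122/99; -277/99 2144/99 -1733/99; -122/99 -1733/99 1889/99]

x' = [-13/9, 14/9, -8/9]
P' = [425/99 -277/99 -122/99; -277/99 2144/99 -1733/99; -122/99 -1733/99 1889/99]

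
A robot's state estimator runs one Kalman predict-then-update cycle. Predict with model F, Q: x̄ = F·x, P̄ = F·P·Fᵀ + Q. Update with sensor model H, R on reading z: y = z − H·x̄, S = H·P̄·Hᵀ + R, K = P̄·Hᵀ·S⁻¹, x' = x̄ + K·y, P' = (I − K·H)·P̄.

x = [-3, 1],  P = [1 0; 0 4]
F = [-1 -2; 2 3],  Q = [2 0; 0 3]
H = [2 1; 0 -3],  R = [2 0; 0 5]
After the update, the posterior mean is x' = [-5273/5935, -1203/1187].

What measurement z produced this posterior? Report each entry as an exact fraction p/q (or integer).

x̄ = F·x = [1, -3]
P̄ = F·P·Fᵀ + Q = [19 -26; -26 43]
S = H·P̄·Hᵀ + R = [17 27; 27 392]
K = P̄·Hᵀ·S⁻¹ = [2598/5935 1002/5935; -9/1187 -390/1187]
x' − x̄ = [-11208/5935, 2358/1187] = K·y
y = (KᵀK)⁻¹·Kᵀ·(x' − x̄) = [-2, -6]
z = y + H·x̄ = [-2, -6] + [-1, 9] = [-3, 3]

z = [-3, 3]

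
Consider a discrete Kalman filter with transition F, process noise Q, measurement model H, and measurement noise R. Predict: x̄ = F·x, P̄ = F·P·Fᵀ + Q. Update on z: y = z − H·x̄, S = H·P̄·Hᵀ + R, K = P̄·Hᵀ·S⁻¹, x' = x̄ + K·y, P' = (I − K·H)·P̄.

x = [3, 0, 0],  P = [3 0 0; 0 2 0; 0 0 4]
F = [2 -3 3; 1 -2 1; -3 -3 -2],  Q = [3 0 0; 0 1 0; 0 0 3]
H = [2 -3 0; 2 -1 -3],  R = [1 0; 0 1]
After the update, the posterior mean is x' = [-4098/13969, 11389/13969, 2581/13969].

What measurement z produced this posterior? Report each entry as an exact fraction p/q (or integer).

x̄ = F·x = [6, 3, -9]
P̄ = F·P·Fᵀ + Q = [69 30 -24; 30 16 -5; -24 -5 64]
S = H·P̄·Hᵀ + R = [61 183; 183 1007]
K = P̄·Hᵀ·S⁻¹ = [7698/13969 18/229; 1287/27938 23/458; 4887/13969 -68/229]
x' − x̄ = [-87912/13969, -30518/13969, 128302/13969] = K·y
y = (KᵀK)⁻¹·Kᵀ·(x' − x̄) = [-6, -38]
z = y + H·x̄ = [-6, -38] + [3, 36] = [-3, -2]

z = [-3, -2]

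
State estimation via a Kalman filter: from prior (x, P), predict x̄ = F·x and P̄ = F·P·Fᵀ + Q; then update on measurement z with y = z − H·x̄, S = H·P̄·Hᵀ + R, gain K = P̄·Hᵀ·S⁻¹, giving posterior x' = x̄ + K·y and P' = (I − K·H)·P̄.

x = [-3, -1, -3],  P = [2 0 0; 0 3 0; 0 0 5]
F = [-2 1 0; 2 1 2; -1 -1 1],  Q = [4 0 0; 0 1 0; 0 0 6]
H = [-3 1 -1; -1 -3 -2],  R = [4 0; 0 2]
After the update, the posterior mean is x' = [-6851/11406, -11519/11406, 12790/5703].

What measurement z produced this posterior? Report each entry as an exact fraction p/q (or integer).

z = [-1, -1]

x̄ = F·x = [5, -13, 1]
P̄ = F·P·Fᵀ + Q = [15 -5 1; -5 32 3; 1 3 16]
S = H·P̄·Hᵀ + R = [217 -49; -49 379]
K = P̄·Hᵀ·S⁻¹ = [-19427/79842 -419/11406; 11923/79842 -2699/11406; -4061/39921 -707/5703]
x' − x̄ = [-63881/11406, 136759/11406, 7087/5703] = K·y
y = (KᵀK)⁻¹·Kᵀ·(x' − x̄) = [28, -33]
z = y + H·x̄ = [28, -33] + [-29, 32] = [-1, -1]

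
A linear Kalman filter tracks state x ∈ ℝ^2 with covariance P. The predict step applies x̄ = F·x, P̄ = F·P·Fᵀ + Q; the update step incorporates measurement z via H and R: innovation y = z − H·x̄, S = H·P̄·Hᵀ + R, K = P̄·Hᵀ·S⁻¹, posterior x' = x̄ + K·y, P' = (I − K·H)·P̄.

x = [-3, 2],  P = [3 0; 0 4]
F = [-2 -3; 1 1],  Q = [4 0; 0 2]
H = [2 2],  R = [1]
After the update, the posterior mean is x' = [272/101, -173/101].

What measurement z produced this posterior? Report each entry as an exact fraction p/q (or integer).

x̄ = F·x = [0, -1]
P̄ = F·P·Fᵀ + Q = [52 -18; -18 9]
S = H·P̄·Hᵀ + R = [101]
K = P̄·Hᵀ·S⁻¹ = [68/101; -18/101]
x' − x̄ = [272/101, -72/101] = K·y
y = (KᵀK)⁻¹·Kᵀ·(x' − x̄) = [4]
z = y + H·x̄ = [4] + [-2] = [2]

z = [2]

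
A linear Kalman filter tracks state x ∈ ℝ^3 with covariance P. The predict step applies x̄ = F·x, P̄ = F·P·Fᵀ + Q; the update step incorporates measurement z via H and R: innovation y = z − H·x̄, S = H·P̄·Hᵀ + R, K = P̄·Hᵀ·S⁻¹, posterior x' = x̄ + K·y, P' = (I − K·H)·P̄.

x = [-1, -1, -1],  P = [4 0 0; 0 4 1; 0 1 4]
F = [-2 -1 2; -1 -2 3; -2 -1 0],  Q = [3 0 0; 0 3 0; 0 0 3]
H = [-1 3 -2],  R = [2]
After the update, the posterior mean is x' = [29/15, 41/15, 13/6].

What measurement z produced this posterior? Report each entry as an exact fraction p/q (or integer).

z = [2]

x̄ = F·x = [1, 0, 3]
P̄ = F·P·Fᵀ + Q = [35 33 18; 33 47 13; 18 13 23]
S = H·P̄·Hᵀ + R = [270]
K = P̄·Hᵀ·S⁻¹ = [14/135; 41/135; -5/54]
x' − x̄ = [14/15, 41/15, -5/6] = K·y
y = (KᵀK)⁻¹·Kᵀ·(x' − x̄) = [9]
z = y + H·x̄ = [9] + [-7] = [2]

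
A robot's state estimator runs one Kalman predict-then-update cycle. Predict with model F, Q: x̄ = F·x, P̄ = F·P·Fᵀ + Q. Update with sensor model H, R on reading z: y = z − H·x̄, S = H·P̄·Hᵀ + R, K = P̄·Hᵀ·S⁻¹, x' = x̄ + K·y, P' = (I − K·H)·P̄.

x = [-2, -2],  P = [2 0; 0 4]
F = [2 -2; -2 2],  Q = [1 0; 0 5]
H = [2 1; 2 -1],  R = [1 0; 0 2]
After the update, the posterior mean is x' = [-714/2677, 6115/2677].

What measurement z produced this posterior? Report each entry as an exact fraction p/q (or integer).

x̄ = F·x = [0, 0]
P̄ = F·P·Fᵀ + Q = [25 -24; -24 29]
S = H·P̄·Hᵀ + R = [34 71; 71 227]
K = P̄·Hᵀ·S⁻¹ = [648/2677 670/2677; 1154/2677 -1269/2677]
x' − x̄ = [-714/2677, 6115/2677] = K·y
y = (KᵀK)⁻¹·Kᵀ·(x' − x̄) = [2, -3]
z = y + H·x̄ = [2, -3] + [0, 0] = [2, -3]

z = [2, -3]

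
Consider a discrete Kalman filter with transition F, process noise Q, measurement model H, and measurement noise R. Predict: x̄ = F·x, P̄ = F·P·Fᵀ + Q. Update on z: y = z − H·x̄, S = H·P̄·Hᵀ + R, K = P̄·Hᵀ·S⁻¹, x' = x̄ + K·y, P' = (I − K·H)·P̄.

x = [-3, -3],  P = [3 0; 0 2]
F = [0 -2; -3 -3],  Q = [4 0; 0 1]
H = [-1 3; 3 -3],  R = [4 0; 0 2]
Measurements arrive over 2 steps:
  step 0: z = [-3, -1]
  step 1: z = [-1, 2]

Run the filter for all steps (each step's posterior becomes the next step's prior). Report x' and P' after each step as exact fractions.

step 0: x̄ = F·x = [6, 18]
step 0: P̄ = F·P·Fᵀ + Q = [12 12; 12 46]
step 0: y = z − H·x̄ = [-51, 35]
step 0: S = H·P̄·Hᵀ + R = [358 -306; -306 308]
step 0: K = P̄·Hᵀ·S⁻¹ = [1848/4157 1836/4157; 1899/4157 510/4157]
step 0: x' = x̄ + K·y = [-5046/4157, -4173/4157]
step 0: P' = (I − K·H)·P̄ = [5532/4157 4308/4157; 4308/4157 3968/4157]
step 1: x̄ = F·x = [8346/4157, 27657/4157]
step 1: P̄ = F·P·Fᵀ + Q = [32500/4157 49656/4157; 49656/4157 167201/4157]
step 1: y = z − H·x̄ = [-78782/4157, 66247/4157]
step 1: S = H·P̄·Hᵀ + R = [1256001/4157 -1006437/4157; -1006437/4157 911815/4157]
step 1: K = P̄·Hᵀ·S⁻¹ = [6542936/15915939 2107844/5305313; 2292805/5305313 478962/5305313]
step 1: x' = x̄ + K·y = [8728378/15915939, -522715/5305313]
step 1: P' = (I − K·H)·P̄ = [19409404/15915939 5064572/5305313; 5064572/5305313 4745264/5305313]

step 0: x' = [-5046/4157, -4173/4157], P' = [5532/4157 4308/4157; 4308/4157 3968/4157]
step 1: x' = [8728378/15915939, -522715/5305313], P' = [19409404/15915939 5064572/5305313; 5064572/5305313 4745264/5305313]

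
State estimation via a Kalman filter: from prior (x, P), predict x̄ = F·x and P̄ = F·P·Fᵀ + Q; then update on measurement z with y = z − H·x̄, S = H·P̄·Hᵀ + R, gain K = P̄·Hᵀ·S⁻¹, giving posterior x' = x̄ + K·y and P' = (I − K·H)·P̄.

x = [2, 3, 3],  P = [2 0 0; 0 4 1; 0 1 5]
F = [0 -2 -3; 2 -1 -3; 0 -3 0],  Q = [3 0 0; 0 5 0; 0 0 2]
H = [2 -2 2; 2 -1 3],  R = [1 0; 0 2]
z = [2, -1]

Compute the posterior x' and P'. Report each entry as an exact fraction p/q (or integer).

x̄ = F·x = [-15, -8, -9]
P̄ = F·P·Fᵀ + Q = [76 62 33; 62 68 21; 33 21 38]
y = z − H·x̄ = [34, 48]
S = H·P̄·Hᵀ + R = [329 458; 458 738]
K = P̄·Hᵀ·S⁻¹ = [-8595/16519 19129/33038; -16181/16519 25411/33038; 489/16519 6511/33038]
x' = x̄ + K·y = [-80919/16519, -72442/16519, 24219/16519]
P' = (I − K·H)·P̄ = [511367/33038 287705/33038 -232257/33038; 287705/33038 193535/33038 -110351/33038; -232257/33038 -110351/33038 122395/33038]

x' = [-80919/16519, -72442/16519, 24219/16519]
P' = [511367/33038 287705/33038 -232257/33038; 287705/33038 193535/33038 -110351/33038; -232257/33038 -110351/33038 122395/33038]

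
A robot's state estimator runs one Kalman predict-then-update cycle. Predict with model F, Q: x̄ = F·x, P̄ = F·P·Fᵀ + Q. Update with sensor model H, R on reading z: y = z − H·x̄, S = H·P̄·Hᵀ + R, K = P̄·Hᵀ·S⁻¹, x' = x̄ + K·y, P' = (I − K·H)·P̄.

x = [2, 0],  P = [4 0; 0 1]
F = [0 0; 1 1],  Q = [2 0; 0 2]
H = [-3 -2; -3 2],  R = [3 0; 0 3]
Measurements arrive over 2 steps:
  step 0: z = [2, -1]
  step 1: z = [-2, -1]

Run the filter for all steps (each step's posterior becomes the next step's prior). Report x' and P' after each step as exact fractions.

step 0: x̄ = F·x = [0, 2]
step 0: P̄ = F·P·Fᵀ + Q = [2 0; 0 7]
step 0: y = z − H·x̄ = [6, -5]
step 0: S = H·P̄·Hᵀ + R = [49 -10; -10 49]
step 0: K = P̄·Hᵀ·S⁻¹ = [-2/13 -2/13; -14/59 14/59]
step 0: x' = x̄ + K·y = [-2/13, -36/59]
step 0: P' = (I − K·H)·P̄ = [2/13 0; 0 21/59]
step 1: x̄ = F·x = [0, -586/767]
step 1: P̄ = F·P·Fᵀ + Q = [2 0; 0 1925/767]
step 1: y = z − H·x̄ = [-2706/767, 405/767]
step 1: S = H·P̄·Hᵀ + R = [23807/767 6106/767; 6106/767 23807/767]
step 1: K = P̄·Hᵀ·S⁻¹ = [-2/13 -2/13; -3850/17701 3850/17701]
step 1: x' = x̄ + K·y = [6/13, 2092/17701]
step 1: P' = (I − K·H)·P̄ = [2/13 0; 0 5775/17701]

step 0: x' = [-2/13, -36/59], P' = [2/13 0; 0 21/59]
step 1: x' = [6/13, 2092/17701], P' = [2/13 0; 0 5775/17701]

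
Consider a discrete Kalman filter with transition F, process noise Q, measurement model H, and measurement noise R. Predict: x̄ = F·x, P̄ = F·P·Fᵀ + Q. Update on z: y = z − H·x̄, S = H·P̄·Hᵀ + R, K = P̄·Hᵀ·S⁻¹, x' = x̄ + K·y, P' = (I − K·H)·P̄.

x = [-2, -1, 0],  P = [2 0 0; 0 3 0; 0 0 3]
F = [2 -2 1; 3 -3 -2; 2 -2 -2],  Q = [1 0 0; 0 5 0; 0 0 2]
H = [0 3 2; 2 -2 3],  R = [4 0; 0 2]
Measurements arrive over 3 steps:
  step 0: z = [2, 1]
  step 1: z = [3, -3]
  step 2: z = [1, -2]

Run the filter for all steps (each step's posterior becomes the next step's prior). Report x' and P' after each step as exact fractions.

step 0: x̄ = F·x = [-2, -3, -2]
step 0: P̄ = F·P·Fᵀ + Q = [24 24 14; 24 62 42; 14 42 34]
step 0: y = z − H·x̄ = [15, 5]
step 0: S = H·P̄·Hᵀ + R = [1202 242; 242 124]
step 0: K = P̄·Hᵀ·S⁻¹ = [559/22621 6571/22621; 5345/22621 -1310/22621; 3231/22621 2086/22621]
step 0: x' = x̄ + K·y = [-4002/22621, 5762/22621, 13653/22621]
step 0: P' = (I − K·H)·P̄ = [211022/22621 63424/22621 -94018/22621; 63424/22621 24852/22621 -26588/22621; -94018/22621 -26588/22621 46344/22621]
step 1: x̄ = F·x = [-5875/22621, -56598/22621, -46834/22621]
step 1: P̄ = F·P·Fᵀ + Q = [235349/22621 628898/22621 478276/22621; 628898/22621 2088875/22621 1513832/22621; 478276/22621 1513832/22621 1206162/22621]
step 1: y = z − H·x̄ = [331325/22621, -28807/22621]
step 1: S = H·P̄·Hᵀ + R = [41880991/22621 7959374/22621; 7959374/22621 2739740/22621]
step 1: K = P̄·Hᵀ·S⁻¹ = [29112655/567961096 99401353/1135922192; 69390589/283980548 -67027721/567961096; 74438911/567961096 209042537/1135922192]
step 1: x' = x̄ + K·y = [431214499/1135922192, 697010709/567961096, -437413197/1135922192]
step 1: P' = (I − K·H)·P̄ = [826754649/567961096 132983375/283980548 -340724815/567961096; 132983375/283980548 57641385/141990274 -34142977/283980548; -340724815/567961096 -34142977/283980548 251306753/567961096]
step 2: x̄ = F·x = [-2363027035/1135922192, -2013594363/1135922192, -262696861/283980548]
step 2: P̄ = F·P·Fᵀ + Q = [1831059161/567961096 2922145489/567961096 535952743/141990274; 2922145489/567961096 11842779025/567961096 1720483939/141990274; 535952743/141990274 1720483939/141990274 802775856/70995137]
step 2: y = z − H·x̄ = [9278280169/1135922192, 394845823/283980548]
step 2: S = H·P̄·Hᵀ + R = [217128912073/567961096 6998590635/141990274; 6998590635/141990274 4174559406/70995137]
step 2: K = P̄·Hᵀ·S⁻¹ = [46512018839/948958189977 245262051185/2846874569931; 76671659381/316319396659 -37705888337/316319396659; 41296849522/316319396659 348684449213/1897916379954]
step 2: x' = x̄ + K·y = [-4441522665626/2846874569931, 13108409004/316319396659, 753028805359/1897916379954]
step 2: P' = (I − K·H)·P̄ = [4136025615899/2846874569931 147328948180/316319396659 -569956229132/948958189977; 147328948180/316319396659 127707635280/316319396659 -38218134158/316319396659; -569956229132/948958189977 -38218134158/316319396659 139920900281/316319396659]

step 0: x' = [-4002/22621, 5762/22621, 13653/22621], P' = [211022/22621 63424/22621 -94018/22621; 63424/22621 24852/22621 -26588/22621; -94018/22621 -26588/22621 46344/22621]
step 1: x' = [431214499/1135922192, 697010709/567961096, -437413197/1135922192], P' = [826754649/567961096 132983375/283980548 -340724815/567961096; 132983375/283980548 57641385/141990274 -34142977/283980548; -340724815/567961096 -34142977/283980548 251306753/567961096]
step 2: x' = [-4441522665626/2846874569931, 13108409004/316319396659, 753028805359/1897916379954], P' = [4136025615899/2846874569931 147328948180/316319396659 -569956229132/948958189977; 147328948180/316319396659 127707635280/316319396659 -38218134158/316319396659; -569956229132/948958189977 -38218134158/316319396659 139920900281/316319396659]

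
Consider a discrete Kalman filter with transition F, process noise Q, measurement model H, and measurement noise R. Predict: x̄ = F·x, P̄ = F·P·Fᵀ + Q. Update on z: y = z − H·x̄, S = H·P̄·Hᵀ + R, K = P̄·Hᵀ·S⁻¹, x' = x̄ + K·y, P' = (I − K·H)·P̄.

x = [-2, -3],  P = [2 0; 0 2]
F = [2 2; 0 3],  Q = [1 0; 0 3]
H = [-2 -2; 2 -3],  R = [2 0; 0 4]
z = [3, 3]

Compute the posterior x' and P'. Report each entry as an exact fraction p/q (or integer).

x' = [-751/1609, -13521/11263]
P' = [527/1609 -54/1609; -54/1609 2640/11263]

x̄ = F·x = [-10, -9]
P̄ = F·P·Fᵀ + Q = [17 12; 12 21]
y = z − H·x̄ = [-35, -4]
S = H·P̄·Hᵀ + R = [250 82; 82 117]
K = P̄·Hᵀ·S⁻¹ = [-473/1609 304/1609; -2262/11263 -2169/11263]
x' = x̄ + K·y = [-751/1609, -13521/11263]
P' = (I − K·H)·P̄ = [527/1609 -54/1609; -54/1609 2640/11263]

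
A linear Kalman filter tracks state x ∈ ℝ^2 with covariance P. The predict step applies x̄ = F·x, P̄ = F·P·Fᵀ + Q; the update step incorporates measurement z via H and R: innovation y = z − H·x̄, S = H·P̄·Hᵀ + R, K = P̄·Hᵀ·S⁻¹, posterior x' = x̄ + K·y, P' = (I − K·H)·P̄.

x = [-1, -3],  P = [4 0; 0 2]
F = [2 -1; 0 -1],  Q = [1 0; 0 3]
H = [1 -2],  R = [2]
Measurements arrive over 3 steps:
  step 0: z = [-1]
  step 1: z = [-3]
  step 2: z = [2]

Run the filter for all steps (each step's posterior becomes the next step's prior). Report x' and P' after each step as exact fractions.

step 0: x̄ = F·x = [1, 3]
step 0: P̄ = F·P·Fᵀ + Q = [19 2; 2 5]
step 0: y = z − H·x̄ = [4]
step 0: S = H·P̄·Hᵀ + R = [33]
step 0: K = P̄·Hᵀ·S⁻¹ = [5/11; -8/33]
step 0: x' = x̄ + K·y = [31/11, 67/33]
step 0: P' = (I − K·H)·P̄ = [134/11 62/11; 62/11 101/33]
step 1: x̄ = F·x = [119/33, -67/33]
step 1: P̄ = F·P·Fᵀ + Q = [998/33 -271/33; -271/33 200/33]
step 1: y = z − H·x̄ = [-32/3]
step 1: S = H·P̄·Hᵀ + R = [268/3]
step 1: K = P̄·Hᵀ·S⁻¹ = [35/67; -61/268]
step 1: x' = x̄ + K·y = [-1449/737, 293/737]
step 1: P' = (I − K·H)·P̄ = [4322/737 1776/737; 1776/737 4223/2948]
step 2: x̄ = F·x = [-3191/737, -293/737]
step 2: P̄ = F·P·Fᵀ + Q = [47907/2948 -9985/2948; -9985/2948 13067/2948]
step 2: y = z − H·x̄ = [4079/737]
step 2: S = H·P̄·Hᵀ + R = [146011/2948]
step 2: K = P̄·Hᵀ·S⁻¹ = [67877/146011; -36119/146011]
step 2: x' = x̄ + K·y = [-256514/146011, -257952/146011]
step 2: P' = (I − K·H)·P̄ = [809926/146011 337086/146011; 337086/146011 204662/146011]

step 0: x' = [31/11, 67/33], P' = [134/11 62/11; 62/11 101/33]
step 1: x' = [-1449/737, 293/737], P' = [4322/737 1776/737; 1776/737 4223/2948]
step 2: x' = [-256514/146011, -257952/146011], P' = [809926/146011 337086/146011; 337086/146011 204662/146011]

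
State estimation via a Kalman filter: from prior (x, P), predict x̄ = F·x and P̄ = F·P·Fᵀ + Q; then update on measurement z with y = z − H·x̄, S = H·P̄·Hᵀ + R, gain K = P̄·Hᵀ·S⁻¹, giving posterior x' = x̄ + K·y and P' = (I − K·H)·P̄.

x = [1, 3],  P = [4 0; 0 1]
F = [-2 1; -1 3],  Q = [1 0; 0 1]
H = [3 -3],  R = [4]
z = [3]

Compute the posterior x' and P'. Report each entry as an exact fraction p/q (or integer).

x̄ = F·x = [1, 8]
P̄ = F·P·Fᵀ + Q = [18 11; 11 14]
y = z − H·x̄ = [24]
S = H·P̄·Hᵀ + R = [94]
K = P̄·Hᵀ·S⁻¹ = [21/94; -9/94]
x' = x̄ + K·y = [299/47, 268/47]
P' = (I − K·H)·P̄ = [1251/94 1223/94; 1223/94 1235/94]

x' = [299/47, 268/47]
P' = [1251/94 1223/94; 1223/94 1235/94]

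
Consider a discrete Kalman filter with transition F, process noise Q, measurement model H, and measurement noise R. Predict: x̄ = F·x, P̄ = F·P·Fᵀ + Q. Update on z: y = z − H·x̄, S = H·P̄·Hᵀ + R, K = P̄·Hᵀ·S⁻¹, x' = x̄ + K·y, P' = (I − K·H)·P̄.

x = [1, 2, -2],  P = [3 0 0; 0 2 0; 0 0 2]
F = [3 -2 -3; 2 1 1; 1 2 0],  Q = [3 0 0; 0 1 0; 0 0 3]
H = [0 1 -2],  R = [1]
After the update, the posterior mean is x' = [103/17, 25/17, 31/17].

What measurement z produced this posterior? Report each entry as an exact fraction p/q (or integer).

z = [-2]

x̄ = F·x = [5, 2, 5]
P̄ = F·P·Fᵀ + Q = [56 8 1; 8 17 10; 1 10 14]
S = H·P̄·Hᵀ + R = [34]
K = P̄·Hᵀ·S⁻¹ = [3/17; -3/34; -9/17]
x' − x̄ = [18/17, -9/17, -54/17] = K·y
y = (KᵀK)⁻¹·Kᵀ·(x' − x̄) = [6]
z = y + H·x̄ = [6] + [-8] = [-2]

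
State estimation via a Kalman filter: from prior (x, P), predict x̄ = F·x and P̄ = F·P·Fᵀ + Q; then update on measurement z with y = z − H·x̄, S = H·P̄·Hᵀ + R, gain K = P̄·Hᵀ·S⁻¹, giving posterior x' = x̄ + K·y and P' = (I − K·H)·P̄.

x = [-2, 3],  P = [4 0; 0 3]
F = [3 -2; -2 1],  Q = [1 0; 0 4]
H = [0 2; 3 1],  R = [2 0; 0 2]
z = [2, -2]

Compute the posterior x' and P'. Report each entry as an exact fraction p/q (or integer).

x' = [-17/16, 47/48]
P' = [137/496 -247/1488; -247/1488 2089/4464]

x̄ = F·x = [-12, 7]
P̄ = F·P·Fᵀ + Q = [49 -30; -30 23]
y = z − H·x̄ = [-12, 27]
S = H·P̄·Hᵀ + R = [94 -134; -134 286]
K = P̄·Hᵀ·S⁻¹ = [-247/1488 493/1488; 2089/4464 -67/4464]
x' = x̄ + K·y = [-17/16, 47/48]
P' = (I − K·H)·P̄ = [137/496 -247/1488; -247/1488 2089/4464]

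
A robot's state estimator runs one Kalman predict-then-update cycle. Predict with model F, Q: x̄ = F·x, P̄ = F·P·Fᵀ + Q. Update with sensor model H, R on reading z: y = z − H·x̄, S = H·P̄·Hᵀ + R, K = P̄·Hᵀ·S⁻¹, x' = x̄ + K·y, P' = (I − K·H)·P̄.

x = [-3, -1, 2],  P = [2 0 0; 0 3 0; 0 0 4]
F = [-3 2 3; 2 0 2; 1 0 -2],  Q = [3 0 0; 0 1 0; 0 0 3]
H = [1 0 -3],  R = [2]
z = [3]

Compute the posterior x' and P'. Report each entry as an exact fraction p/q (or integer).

x' = [791/440, -296/55, -197/440]
P' = [5079/440 -294/55 1587/440; -294/55 1087/55 -102/55; 1587/440 -102/55 591/440]

x̄ = F·x = [13, -2, -7]
P̄ = F·P·Fᵀ + Q = [69 12 -30; 12 25 -12; -30 -12 21]
y = z − H·x̄ = [-31]
S = H·P̄·Hᵀ + R = [440]
K = P̄·Hᵀ·S⁻¹ = [159/440; 6/55; -93/440]
x' = x̄ + K·y = [791/440, -296/55, -197/440]
P' = (I − K·H)·P̄ = [5079/440 -294/55 1587/440; -294/55 1087/55 -102/55; 1587/440 -102/55 591/440]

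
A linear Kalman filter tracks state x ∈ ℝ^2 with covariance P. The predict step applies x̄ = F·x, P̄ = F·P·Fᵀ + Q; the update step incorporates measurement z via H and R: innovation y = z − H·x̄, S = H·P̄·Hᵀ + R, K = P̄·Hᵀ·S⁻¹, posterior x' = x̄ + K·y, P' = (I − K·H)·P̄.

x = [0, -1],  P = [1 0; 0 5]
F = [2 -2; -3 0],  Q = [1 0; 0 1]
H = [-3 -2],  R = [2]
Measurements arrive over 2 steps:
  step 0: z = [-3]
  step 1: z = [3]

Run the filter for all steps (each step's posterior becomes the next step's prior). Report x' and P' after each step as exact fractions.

step 0: x' = [67/65, -2/65], P' = [302/65 -432/65; -432/65 1946/195]
step 1: x' = [1081/2703, -5653/2703], P' = [75358/24327 -99874/24327; -99874/24327 142165/24327]

step 0: x̄ = F·x = [2, 0]
step 0: P̄ = F·P·Fᵀ + Q = [25 -6; -6 10]
step 0: y = z − H·x̄ = [3]
step 0: S = H·P̄·Hᵀ + R = [195]
step 0: K = P̄·Hᵀ·S⁻¹ = [-21/65; -2/195]
step 0: x' = x̄ + K·y = [67/65, -2/65]
step 0: P' = (I − K·H)·P̄ = [302/65 -432/65; -432/65 1946/195]
step 1: x̄ = F·x = [138/65, -201/65]
step 1: P̄ = F·P·Fᵀ + Q = [21971/195 -4404/65; -4404/65 2783/65]
step 1: y = z − H·x̄ = [207/65]
step 1: S = H·P̄·Hᵀ + R = [24327/65]
step 1: K = P̄·Hᵀ·S⁻¹ = [-13163/24327; 7646/24327]
step 1: x' = x̄ + K·y = [1081/2703, -5653/2703]
step 1: P' = (I − K·H)·P̄ = [75358/24327 -99874/24327; -99874/24327 142165/24327]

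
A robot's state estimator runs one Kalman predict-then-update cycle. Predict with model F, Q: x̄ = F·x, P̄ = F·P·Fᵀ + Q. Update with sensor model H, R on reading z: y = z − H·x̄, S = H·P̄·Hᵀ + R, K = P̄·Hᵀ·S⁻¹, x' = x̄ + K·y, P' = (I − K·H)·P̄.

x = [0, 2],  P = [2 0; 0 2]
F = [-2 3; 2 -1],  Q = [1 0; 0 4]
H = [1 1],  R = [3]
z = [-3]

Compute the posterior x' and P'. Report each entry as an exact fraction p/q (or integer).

x' = [5/16, -2]
P' = [263/16 -14; -14 14]

x̄ = F·x = [6, -2]
P̄ = F·P·Fᵀ + Q = [27 -14; -14 14]
y = z − H·x̄ = [-7]
S = H·P̄·Hᵀ + R = [16]
K = P̄·Hᵀ·S⁻¹ = [13/16; 0]
x' = x̄ + K·y = [5/16, -2]
P' = (I − K·H)·P̄ = [263/16 -14; -14 14]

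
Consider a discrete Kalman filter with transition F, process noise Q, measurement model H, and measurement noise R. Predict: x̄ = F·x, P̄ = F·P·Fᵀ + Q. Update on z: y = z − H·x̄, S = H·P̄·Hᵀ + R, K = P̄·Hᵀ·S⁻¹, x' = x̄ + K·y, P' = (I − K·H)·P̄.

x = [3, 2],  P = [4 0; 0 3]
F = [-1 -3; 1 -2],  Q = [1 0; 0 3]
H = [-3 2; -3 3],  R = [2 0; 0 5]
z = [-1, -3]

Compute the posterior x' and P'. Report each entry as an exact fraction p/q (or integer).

x̄ = F·x = [-9, -1]
P̄ = F·P·Fᵀ + Q = [32 14; 14 19]
y = z − H·x̄ = [-26, -27]
S = H·P̄·Hᵀ + R = [198 192; 192 212]
K = P̄·Hᵀ·S⁻¹ = [-506/639 197/426; -466/639 623/852]
x' = x̄ + K·y = [-1147/1278, -4555/2556]
P' = (I − K·H)·P̄ = [1997/639 4979/1278; 4979/1278 13073/2556]

x' = [-1147/1278, -4555/2556]
P' = [1997/639 4979/1278; 4979/1278 13073/2556]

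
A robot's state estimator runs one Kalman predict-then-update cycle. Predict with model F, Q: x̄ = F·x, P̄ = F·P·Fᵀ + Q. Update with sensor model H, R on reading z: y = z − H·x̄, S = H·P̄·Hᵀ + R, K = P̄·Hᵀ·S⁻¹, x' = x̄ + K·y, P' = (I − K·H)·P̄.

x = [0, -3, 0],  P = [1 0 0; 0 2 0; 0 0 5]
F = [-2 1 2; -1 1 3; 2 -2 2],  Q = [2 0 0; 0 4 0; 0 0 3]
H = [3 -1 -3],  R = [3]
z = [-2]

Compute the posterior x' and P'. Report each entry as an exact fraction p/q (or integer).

x̄ = F·x = [-3, -3, 6]
P̄ = F·P·Fᵀ + Q = [28 34 12; 34 52 24; 12 24 35]
y = z − H·x̄ = [22]
S = H·P̄·Hᵀ + R = [346]
K = P̄·Hᵀ·S⁻¹ = [7/173; -11/173; -93/346]
x' = x̄ + K·y = [-365/173, -761/173, 15/173]
P' = (I − K·H)·P̄ = [4746/173 6036/173 2727/173; 6036/173 8754/173 3129/173; 2727/173 3129/173 3461/346]

x' = [-365/173, -761/173, 15/173]
P' = [4746/173 6036/173 2727/173; 6036/173 8754/173 3129/173; 2727/173 3129/173 3461/346]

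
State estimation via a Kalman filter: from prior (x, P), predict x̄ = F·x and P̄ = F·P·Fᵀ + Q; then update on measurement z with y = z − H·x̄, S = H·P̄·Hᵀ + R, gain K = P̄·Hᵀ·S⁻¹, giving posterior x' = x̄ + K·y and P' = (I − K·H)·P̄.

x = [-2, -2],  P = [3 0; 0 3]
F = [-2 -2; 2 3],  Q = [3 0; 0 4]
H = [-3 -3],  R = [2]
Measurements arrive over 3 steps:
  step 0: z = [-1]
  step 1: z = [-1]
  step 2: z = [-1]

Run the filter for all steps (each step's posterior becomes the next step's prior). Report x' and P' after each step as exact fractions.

step 0: x̄ = F·x = [8, -10]
step 0: P̄ = F·P·Fᵀ + Q = [27 -30; -30 43]
step 0: y = z − H·x̄ = [-7]
step 0: S = H·P̄·Hᵀ + R = [92]
step 0: K = P̄·Hᵀ·S⁻¹ = [9/92; -39/92]
step 0: x' = x̄ + K·y = [673/92, -647/92]
step 0: P' = (I − K·H)·P̄ = [2403/92 -2409/92; -2409/92 2435/92]
step 1: x̄ = F·x = [-13/23, -595/92]
step 1: P̄ = F·P·Fᵀ + Q = [89/23 -33/23; -33/23 2987/92]
step 1: y = z − H·x̄ = [-2033/92]
step 1: S = H·P̄·Hᵀ + R = [27895/92]
step 1: K = P̄·Hᵀ·S⁻¹ = [-96/3985; -1713/5579]
step 1: x' = x̄ + K·y = [-131/3985, 1772/5579]
step 1: P' = (I − K·H)·P̄ = [14719/3985 -2931/797; -2931/797 21659/5579]
step 2: x̄ = F·x = [-15886/27895, 24746/27895]
step 2: P̄ = F·P·Fᵀ + Q = [108317/27895 -36052/27895; -36052/27895 267347/27895]
step 2: y = z − H·x̄ = [-263/5579]
step 2: S = H·P̄·Hᵀ + R = [557566/5579]
step 2: K = P̄·Hᵀ·S⁻¹ = [-43359/557566; -138777/557566]
step 2: x' = x̄ + K·y = [-1577429/2787830, 2505829/2787830]
step 2: P' = (I − K·H)·P̄ = [9140323/2787830 -8995793/2787830; -8995793/2787830 9458383/2787830]

step 0: x' = [673/92, -647/92], P' = [2403/92 -2409/92; -2409/92 2435/92]
step 1: x' = [-131/3985, 1772/5579], P' = [14719/3985 -2931/797; -2931/797 21659/5579]
step 2: x' = [-1577429/2787830, 2505829/2787830], P' = [9140323/2787830 -8995793/2787830; -8995793/2787830 9458383/2787830]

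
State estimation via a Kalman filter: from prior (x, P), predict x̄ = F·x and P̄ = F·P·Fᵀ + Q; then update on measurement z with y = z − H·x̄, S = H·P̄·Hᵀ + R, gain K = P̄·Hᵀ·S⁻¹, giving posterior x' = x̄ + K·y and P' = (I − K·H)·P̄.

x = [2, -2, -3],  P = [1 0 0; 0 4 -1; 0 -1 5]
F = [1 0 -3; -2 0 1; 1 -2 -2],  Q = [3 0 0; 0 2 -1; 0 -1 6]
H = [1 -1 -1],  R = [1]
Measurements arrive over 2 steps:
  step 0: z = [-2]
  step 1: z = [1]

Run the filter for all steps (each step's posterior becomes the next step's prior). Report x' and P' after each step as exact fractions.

step 0: x' = [155/29, -135/29, 344/29], P' = [1161/58 -289/58 1409/58; -289/58 349/58 -621/58; 1409/58 -621/58 2029/58]
step 1: x' = [-5377/1020, -247/765, -2921/510], P' = [24271/340 8236/255 6463/170; 8236/255 29753/1530 6587/510; 6463/170 6587/510 4243/170]

step 0: x̄ = F·x = [11, -7, 12]
step 0: P̄ = F·P·Fᵀ + Q = [49 -17 25; -17 11 -11; 25 -11 35]
step 0: y = z − H·x̄ = [-8]
step 0: S = H·P̄·Hᵀ + R = [58]
step 0: K = P̄·Hᵀ·S⁻¹ = [41/58; -17/58; 1/58]
step 0: x' = x̄ + K·y = [155/29, -135/29, 344/29]
step 0: P' = (I − K·H)·P̄ = [1161/58 -289/58 1409/58; -289/58 349/58 -621/58; 1409/58 -621/58 2029/58]
step 1: x̄ = F·x = [-877/29, 34/29, -263/29]
step 1: P̄ = F·P·Fᵀ + Q = [5571/29 727/29 1571/29; 727/29 1153/58 693/58; 1571/29 693/58 1573/58]
step 1: y = z − H·x̄ = [677/29]
step 1: S = H·P̄·Hᵀ + R = [3060/29]
step 1: K = P̄·Hᵀ·S⁻¹ = [1091/1020; -49/765; 73/510]
step 1: x' = x̄ + K·y = [-5377/1020, -247/765, -2921/510]
step 1: P' = (I − K·H)·P̄ = [24271/340 8236/255 6463/170; 8236/255 29753/1530 6587/510; 6463/170 6587/510 4243/170]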